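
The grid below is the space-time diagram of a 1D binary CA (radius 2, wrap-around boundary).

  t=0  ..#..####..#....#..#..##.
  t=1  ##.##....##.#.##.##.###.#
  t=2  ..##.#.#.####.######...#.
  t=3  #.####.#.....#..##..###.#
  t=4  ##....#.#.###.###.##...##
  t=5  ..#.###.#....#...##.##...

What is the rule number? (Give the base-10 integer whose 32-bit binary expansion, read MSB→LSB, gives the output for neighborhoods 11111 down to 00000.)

  [31] ##### => #  t=2,i=16
  [30] ####. => .  t=0,i=7
  [29] ###.# => .  t=1,i=1
  [28] ###.. => .  t=0,i=8
  [27] ##.## => #  t=1,i=2
  [26] ##.#. => #  t=1,i=11
  [25] ##..# => #  t=0,i=9
  [24] ##... => #  t=0,i=24
  [23] #.### => .  t=1,i=20
  [22] #.##. => #  t=1,i=3
  [21] #.#.# => #  t=1,i=12
  [20] #.#.. => .  t=3,i=7
  [19] #..## => #  t=0,i=4
  [18] #..#. => #  t=0,i=10
  [17] #...# => #  t=0,i=0
  [16] #.... => .  t=0,i=13
  [15] .#### => .  t=0,i=6
  [14] .###. => .  t=1,i=0
  [13] .##.# => #  t=1,i=10
  [12] .##.. => .  t=0,i=23
  [11] .#.## => .  t=1,i=13
  [10] .#.#. => .  t=2,i=6
  [9] .#..# => #  t=0,i=3
  [8] .#... => #  t=0,i=12
  [7] ..### => .  t=0,i=5
  [6] ..##. => #  t=0,i=22
  [5] ..#.# => #  t=4,i=6
  [4] ..#.. => .  t=0,i=2
  [3] ...## => .  t=1,i=8
  [2] ...#. => #  t=0,i=1
  [1] ....# => #  t=0,i=14
  [0] ..... => #  t=3,i=10
  bits 10001111011011100010001101100111 = 2406359911

2406359911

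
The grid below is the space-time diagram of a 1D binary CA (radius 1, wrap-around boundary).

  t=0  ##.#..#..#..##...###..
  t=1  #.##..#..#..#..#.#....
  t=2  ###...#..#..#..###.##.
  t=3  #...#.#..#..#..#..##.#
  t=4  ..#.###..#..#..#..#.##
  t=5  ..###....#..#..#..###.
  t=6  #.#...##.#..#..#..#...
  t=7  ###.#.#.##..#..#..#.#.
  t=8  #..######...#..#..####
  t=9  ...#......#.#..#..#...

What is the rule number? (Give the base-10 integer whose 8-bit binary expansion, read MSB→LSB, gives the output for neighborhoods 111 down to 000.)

45

  nb ###: next=.  (t=0,i=18, bit7=0)
  nb ##.: next=.  (t=0,i=1, bit6=0)
  nb #.#: next=#  (t=0,i=2, bit5=1)
  nb #..: next=.  (t=0,i=4, bit4=0)
  nb .##: next=#  (t=0,i=0, bit3=1)
  nb .#.: next=#  (t=0,i=3, bit2=1)
  nb ..#: next=.  (t=0,i=5, bit1=0)
  nb ...: next=#  (t=0,i=15, bit0=1)
  bits 00101101 = 45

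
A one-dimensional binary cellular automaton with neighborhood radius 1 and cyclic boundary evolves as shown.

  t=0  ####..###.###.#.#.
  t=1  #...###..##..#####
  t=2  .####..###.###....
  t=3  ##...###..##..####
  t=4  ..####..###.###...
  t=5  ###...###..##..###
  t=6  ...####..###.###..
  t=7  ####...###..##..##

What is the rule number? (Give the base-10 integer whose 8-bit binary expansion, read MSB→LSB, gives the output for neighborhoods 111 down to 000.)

63

  nb ###: next=.  (t=0,i=1, bit7=0)
  nb ##.: next=.  (t=0,i=3, bit6=0)
  nb #.#: next=#  (t=0,i=9, bit5=1)
  nb #..: next=#  (t=0,i=4, bit4=1)
  nb .##: next=#  (t=0,i=0, bit3=1)
  nb .#.: next=#  (t=0,i=14, bit2=1)
  nb ..#: next=#  (t=0,i=5, bit1=1)
  nb ...: next=#  (t=1,i=2, bit0=1)
  bits 00111111 = 63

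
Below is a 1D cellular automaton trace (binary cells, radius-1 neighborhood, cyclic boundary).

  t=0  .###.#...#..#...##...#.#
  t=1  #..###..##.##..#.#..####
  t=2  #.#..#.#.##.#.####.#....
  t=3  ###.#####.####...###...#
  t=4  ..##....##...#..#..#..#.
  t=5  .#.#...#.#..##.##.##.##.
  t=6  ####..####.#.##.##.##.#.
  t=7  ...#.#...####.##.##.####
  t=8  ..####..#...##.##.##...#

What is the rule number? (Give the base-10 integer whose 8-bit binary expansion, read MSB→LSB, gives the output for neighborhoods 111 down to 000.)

  nb ###: next=.  (t=0,i=2, bit7=0)
  nb ##.: next=#  (t=0,i=3, bit6=1)
  nb #.#: next=#  (t=0,i=0, bit5=1)
  nb #..: next=.  (t=0,i=6, bit4=0)
  nb .##: next=.  (t=0,i=1, bit3=0)
  nb .#.: next=#  (t=0,i=5, bit2=1)
  nb ..#: next=#  (t=0,i=8, bit1=1)
  nb ...: next=.  (t=0,i=7, bit0=0)
  bits 01100110 = 102

102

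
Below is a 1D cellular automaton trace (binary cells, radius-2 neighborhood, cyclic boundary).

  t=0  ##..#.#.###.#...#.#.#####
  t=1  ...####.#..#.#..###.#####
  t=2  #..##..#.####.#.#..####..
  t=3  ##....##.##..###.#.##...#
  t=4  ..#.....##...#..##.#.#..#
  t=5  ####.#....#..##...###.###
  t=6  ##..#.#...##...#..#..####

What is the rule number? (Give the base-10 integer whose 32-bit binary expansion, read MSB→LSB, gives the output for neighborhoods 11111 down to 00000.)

2380564401

  #####|#  b31=1 t=0,i=22
  ####.|.  b30=0 t=0,i=0
  ###.#|.  b29=0 t=0,i=10
  ###..|.  b28=0 t=0,i=1
  ##.##|#  b27=1 t=1,i=19
  ##.#.|#  b26=1 t=0,i=11
  ##..#|.  b25=0 t=0,i=2
  ##...|#  b24=1 t=1,i=0
  #.###|#  b23=1 t=0,i=8
  #.##.|#  b22=1 t=3,i=9
  #.#.#|#  b21=1 t=0,i=6
  #.#..|.  b20=0 t=0,i=12
  #..##|.  b19=0 t=1,i=15
  #..#.|#  b18=1 t=0,i=3
  #...#|.  b17=0 t=0,i=14
  #....|.  b16=0 t=3,i=3
  .####|#  b15=1 t=0,i=21
  .###.|.  b14=0 t=0,i=9
  .##.#|.  b13=0 t=3,i=7
  .##..|.  b12=0 t=2,i=4
  .#.##|.  b11=0 t=0,i=7
  .#.#.|#  b10=1 t=0,i=5
  .#..#|#  b9=1 t=1,i=9
  .#...|#  b8=1 t=0,i=13
  ..###|#  b7=1 t=1,i=3
  ..##.|.  b6=0 t=2,i=3
  ..#.#|#  b5=1 t=0,i=4
  ..#..|#  b4=1 t=2,i=0
  ...##|.  b3=0 t=1,i=2
  ...#.|.  b2=0 t=0,i=15
  ....#|.  b1=0 t=3,i=4
  .....|#  b0=1 t=4,i=5
  bits 10001101111001001000011110110001 = 2380564401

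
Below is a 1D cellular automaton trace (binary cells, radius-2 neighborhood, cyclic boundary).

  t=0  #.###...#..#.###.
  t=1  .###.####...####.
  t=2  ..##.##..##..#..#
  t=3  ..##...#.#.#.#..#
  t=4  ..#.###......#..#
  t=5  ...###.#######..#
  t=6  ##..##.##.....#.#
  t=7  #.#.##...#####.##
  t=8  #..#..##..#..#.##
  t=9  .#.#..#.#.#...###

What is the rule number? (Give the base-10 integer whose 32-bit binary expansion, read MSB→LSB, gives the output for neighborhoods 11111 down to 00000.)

  ##### -> .   bit 31 = 0  t=5,i=9
  ####. -> .   bit 30 = 0  t=1,i=7
  ###.# -> #   bit 29 = 1  t=0,i=15
  ###.. -> .   bit 28 = 0  t=0,i=4
  ##.## -> .   bit 27 = 0  t=1,i=4
  ##.#. -> .   bit 26 = 0  t=0,i=16
  ##..# -> #   bit 25 = 1  t=1,i=16
  ##... -> #   bit 24 = 1  t=0,i=5
  #.### -> #   bit 23 = 1  t=0,i=2
  #.##. -> .   bit 22 = 0  t=2,i=5
  #.#.# -> .   bit 21 = 0  t=0,i=0
  #.#.. -> #   bit 20 = 1  t=3,i=13
  #..## -> .   bit 19 = 0  t=1,i=0
  #..#. -> .   bit 18 = 0  t=0,i=10
  #...# -> #   bit 17 = 1  t=0,i=6
  #.... -> #   bit 16 = 1  t=4,i=8
  .#### -> #   bit 15 = 1  t=1,i=6
  .###. -> #   bit 14 = 1  t=0,i=3
  .##.# -> #   bit 13 = 1  t=2,i=3
  .##.. -> .   bit 12 = 0  t=2,i=6
  .#.## -> #   bit 11 = 1  t=0,i=1
  .#.#. -> .   bit 10 = 0  t=3,i=8
  .#..# -> .   bit 9 = 0  t=0,i=9
  .#... -> #   bit 8 = 1  t=5,i=0
  ..### -> .   bit 7 = 0  t=1,i=1
  ..##. -> #   bit 6 = 1  t=2,i=2
  ..#.# -> .   bit 5 = 0  t=0,i=11
  ..#.. -> #   bit 4 = 1  t=0,i=8
  ...## -> .   bit 3 = 0  t=1,i=11
  ...#. -> #   bit 2 = 1  t=0,i=7
  ....# -> #   bit 1 = 1  t=4,i=11
  ..... -> #   bit 0 = 1  t=4,i=9
  bits 00100011100100111110100101010111 = 596896087

596896087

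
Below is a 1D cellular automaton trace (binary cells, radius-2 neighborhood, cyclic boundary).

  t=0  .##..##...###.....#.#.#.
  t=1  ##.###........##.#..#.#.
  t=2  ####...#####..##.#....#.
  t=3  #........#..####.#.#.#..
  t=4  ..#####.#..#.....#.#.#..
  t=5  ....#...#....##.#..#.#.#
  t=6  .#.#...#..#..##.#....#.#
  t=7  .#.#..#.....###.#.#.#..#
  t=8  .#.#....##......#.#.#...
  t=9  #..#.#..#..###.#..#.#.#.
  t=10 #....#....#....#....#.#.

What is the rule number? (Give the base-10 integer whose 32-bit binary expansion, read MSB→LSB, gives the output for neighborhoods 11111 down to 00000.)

2331582533

  #####|#  b31=1 t=2,i=9
  ####.|.  b30=0 t=2,i=2
  ###.#|.  b29=0 t=3,i=15
  ###..|.  b28=0 t=0,i=12
  ##.##|#  b27=1 t=1,i=2
  ##.#.|.  b26=0 t=1,i=16
  ##..#|#  b25=1 t=0,i=3
  ##...|.  b24=0 t=0,i=7
  #.###|#  b23=1 t=1,i=3
  #.##.|#  b22=1 t=1,i=0
  #.#.#|#  b21=1 t=0,i=20
  #.#..|#  b20=1 t=0,i=22
  #..##|#  b19=1 t=0,i=0
  #..#.|.  b18=0 t=1,i=19
  #...#|.  b17=0 t=0,i=8
  #....|#  b16=1 t=0,i=14
  .####|.  b15=0 t=2,i=1
  .###.|.  b14=0 t=0,i=11
  .##.#|#  b13=1 t=1,i=1
  .##..|.  b12=0 t=0,i=2
  .#.##|.  b11=0 t=1,i=23
  .#.#.|.  b10=0 t=0,i=19
  .#..#|.  b9=0 t=0,i=23
  .#...|.  b8=0 t=2,i=18
  ..###|.  b7=0 t=0,i=10
  ..##.|#  b6=1 t=0,i=1
  ..#.#|.  b5=0 t=0,i=18
  ..#..|.  b4=0 t=3,i=0
  ...##|.  b3=0 t=0,i=9
  ...#.|#  b2=1 t=0,i=17
  ....#|.  b1=0 t=0,i=16
  .....|#  b0=1 t=0,i=15
  bits 10001010111110010010000001000101 = 2331582533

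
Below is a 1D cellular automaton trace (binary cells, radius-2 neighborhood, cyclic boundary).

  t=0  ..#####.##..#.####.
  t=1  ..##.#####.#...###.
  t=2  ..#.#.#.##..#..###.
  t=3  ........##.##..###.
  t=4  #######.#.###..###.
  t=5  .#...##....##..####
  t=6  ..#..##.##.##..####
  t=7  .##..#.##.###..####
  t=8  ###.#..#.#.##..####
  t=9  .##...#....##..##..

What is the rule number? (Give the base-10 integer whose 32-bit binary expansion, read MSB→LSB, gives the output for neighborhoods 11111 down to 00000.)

2017841619

  nb #####: next=.  (t=0,i=4, bit31=0)
  nb ####.: next=#  (t=0,i=5, bit30=1)
  nb ###.#: next=#  (t=0,i=6, bit29=1)
  nb ###..: next=#  (t=0,i=17, bit28=1)
  nb ##.##: next=#  (t=0,i=7, bit27=1)
  nb ##.#.: next=.  (t=1,i=10, bit26=0)
  nb ##..#: next=.  (t=0,i=10, bit25=0)
  nb ##...: next=.  (t=0,i=18, bit24=0)
  nb #.###: next=.  (t=0,i=14, bit23=0)
  nb #.##.: next=#  (t=0,i=8, bit22=1)
  nb #.#.#: next=.  (t=2,i=4, bit21=0)
  nb #.#..: next=.  (t=1,i=11, bit20=0)
  nb #..##: next=.  (t=2,i=14, bit19=0)
  nb #..#.: next=#  (t=0,i=11, bit18=1)
  nb #...#: next=.  (t=0,i=0, bit17=0)
  nb #....: next=#  (t=3,i=0, bit16=1)
  nb .####: next=#  (t=0,i=3, bit15=1)
  nb .###.: next=#  (t=1,i=16, bit14=1)
  nb .##.#: next=.  (t=1,i=3, bit13=0)
  nb .##..: next=#  (t=0,i=9, bit12=1)
  nb .#.##: next=.  (t=0,i=13, bit11=0)
  nb .#.#.: next=.  (t=2,i=3, bit10=0)
  nb .#..#: next=.  (t=2,i=13, bit9=0)
  nb .#...: next=#  (t=1,i=12, bit8=1)
  nb ..###: next=#  (t=0,i=2, bit7=1)
  nb ..##.: next=#  (t=1,i=2, bit6=1)
  nb ..#.#: next=.  (t=0,i=12, bit5=0)
  nb ..#..: next=#  (t=2,i=12, bit4=1)
  nb ...##: next=.  (t=0,i=1, bit3=0)
  nb ...#.: next=.  (t=2,i=1, bit2=0)
  nb ....#: next=#  (t=3,i=6, bit1=1)
  nb .....: next=#  (t=3,i=1, bit0=1)
  bits 01111000010001011101000111010011 = 2017841619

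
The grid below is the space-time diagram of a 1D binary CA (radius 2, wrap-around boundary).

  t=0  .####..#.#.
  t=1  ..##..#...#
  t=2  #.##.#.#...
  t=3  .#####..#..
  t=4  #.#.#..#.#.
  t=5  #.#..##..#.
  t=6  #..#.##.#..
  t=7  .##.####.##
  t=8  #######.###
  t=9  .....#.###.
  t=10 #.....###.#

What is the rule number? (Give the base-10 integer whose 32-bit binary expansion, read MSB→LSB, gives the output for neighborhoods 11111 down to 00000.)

  [31] ##### => .  t=3,i=3
  [30] ####. => #  t=0,i=3
  [29] ###.# => .  t=7,i=7
  [28] ###.. => .  t=0,i=4
  [27] ##.## => #  t=7,i=0
  [26] ##.#. => #  t=2,i=4
  [25] ##..# => .  t=0,i=5
  [24] ##... => #  t=9,i=10
  [23] #.### => #  t=7,i=4
  [22] #.##. => #  t=2,i=2
  [21] #.#.# => #  t=2,i=5
  [20] #.#.. => .  t=0,i=9
  [19] #..## => .  t=0,i=0
  [18] #..#. => #  t=0,i=6
  [17] #...# => .  t=1,i=8
  [16] #.... => #  t=9,i=0
  [15] .#### => #  t=0,i=2
  [14] .###. => #  t=9,i=8
  [13] .##.# => #  t=2,i=3
  [12] .##.. => #  t=1,i=3
  [11] .#.## => #  t=2,i=1
  [10] .#.#. => .  t=0,i=8
  [9] .#..# => #  t=0,i=10
  [8] .#... => #  t=1,i=7
  [7] ..### => .  t=0,i=1
  [6] ..##. => #  t=1,i=2
  [5] ..#.# => .  t=0,i=7
  [4] ..#.. => .  t=1,i=6
  [3] ...## => #  t=3,i=0
  [2] ...#. => .  t=1,i=9
  [1] ....# => .  t=9,i=3
  [0] ..... => .  t=9,i=1
  bits 01001101111001011111101101001000 = 1306917704

1306917704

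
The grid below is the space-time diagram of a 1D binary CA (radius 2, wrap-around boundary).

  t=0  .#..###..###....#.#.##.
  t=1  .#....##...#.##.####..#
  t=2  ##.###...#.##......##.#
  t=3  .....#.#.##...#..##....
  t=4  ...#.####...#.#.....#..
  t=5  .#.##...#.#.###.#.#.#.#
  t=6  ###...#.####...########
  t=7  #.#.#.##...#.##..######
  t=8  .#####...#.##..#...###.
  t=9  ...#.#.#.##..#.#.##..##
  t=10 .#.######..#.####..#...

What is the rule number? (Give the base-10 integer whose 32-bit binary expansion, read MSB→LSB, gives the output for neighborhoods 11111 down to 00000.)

2519927866

  nb #####: next=#  (t=6,i=0, bit31=1)
  nb ####.: next=.  (t=1,i=18, bit30=0)
  nb ###.#: next=.  (t=2,i=1, bit29=0)
  nb ###..: next=#  (t=0,i=6, bit28=1)
  nb ##.##: next=.  (t=1,i=15, bit27=0)
  nb ##.#.: next=#  (t=5,i=15, bit26=1)
  nb ##..#: next=#  (t=0,i=7, bit25=1)
  nb ##...: next=.  (t=0,i=12, bit24=0)
  nb #.###: next=.  (t=1,i=16, bit23=0)
  nb #.##.: next=.  (t=0,i=20, bit22=0)
  nb #.#.#: next=#  (t=0,i=18, bit21=1)
  nb #.#..: next=#  (t=1,i=1, bit20=1)
  nb #..##: next=.  (t=0,i=3, bit19=0)
  nb #..#.: next=.  (t=0,i=0, bit18=0)
  nb #...#: next=#  (t=1,i=9, bit17=1)
  nb #....: next=#  (t=0,i=13, bit16=1)
  nb .####: next=.  (t=1,i=17, bit15=0)
  nb .###.: next=.  (t=0,i=5, bit14=0)
  nb .##.#: next=.  (t=1,i=14, bit13=0)
  nb .##..: next=.  (t=0,i=21, bit12=0)
  nb .#.##: next=#  (t=0,i=19, bit11=1)
  nb .#.#.: next=#  (t=0,i=17, bit10=1)
  nb .#..#: next=.  (t=0,i=2, bit9=0)
  nb .#...: next=.  (t=1,i=2, bit8=0)
  nb ..###: next=.  (t=0,i=4, bit7=0)
  nb ..##.: next=.  (t=1,i=6, bit6=0)
  nb ..#.#: next=#  (t=0,i=16, bit5=1)
  nb ..#..: next=#  (t=0,i=1, bit4=1)
  nb ...##: next=#  (t=1,i=5, bit3=1)
  nb ...#.: next=.  (t=0,i=15, bit2=0)
  nb ....#: next=#  (t=0,i=14, bit1=1)
  nb .....: next=.  (t=2,i=15, bit0=0)
  bits 10010110001100110000110000111010 = 2519927866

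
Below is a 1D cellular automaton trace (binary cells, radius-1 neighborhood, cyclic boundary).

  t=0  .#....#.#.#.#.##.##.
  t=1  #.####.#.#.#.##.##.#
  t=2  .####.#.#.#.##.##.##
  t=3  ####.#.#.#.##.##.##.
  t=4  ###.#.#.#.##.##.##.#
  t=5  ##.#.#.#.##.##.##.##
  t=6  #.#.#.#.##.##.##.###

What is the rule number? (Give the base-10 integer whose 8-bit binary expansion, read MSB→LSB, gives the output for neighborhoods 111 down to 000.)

  [7] ### => #  t=1,i=3
  [6] ##. => .  t=0,i=15
  [5] #.# => #  t=0,i=7
  [4] #.. => #  t=0,i=2
  [3] .## => #  t=0,i=14
  [2] .#. => .  t=0,i=1
  [1] ..# => #  t=0,i=0
  [0] ... => #  t=0,i=3
  bits 10111011 = 187

187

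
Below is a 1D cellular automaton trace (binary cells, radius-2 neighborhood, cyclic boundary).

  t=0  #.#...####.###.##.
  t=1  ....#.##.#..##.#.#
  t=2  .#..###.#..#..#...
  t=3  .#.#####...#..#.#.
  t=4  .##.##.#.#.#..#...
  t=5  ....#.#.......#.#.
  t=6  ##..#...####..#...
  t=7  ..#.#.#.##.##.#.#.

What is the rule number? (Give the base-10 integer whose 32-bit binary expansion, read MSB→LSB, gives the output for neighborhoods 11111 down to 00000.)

  #####|#  b31=1 t=3,i=5
  ####.|.  b30=0 t=0,i=8
  ###.#|#  b29=1 t=0,i=9
  ###..|#  b28=1 t=3,i=7
  ##.##|.  b27=0 t=0,i=10
  ##.#.|#  b26=1 t=0,i=17
  ##..#|#  b25=1 t=6,i=2
  ##...|.  b24=0 t=3,i=8
  #.###|.  b23=0 t=0,i=11
  #.##.|#  b22=1 t=0,i=15
  #.#.#|.  b21=0 t=0,i=0
  #.#..|.  b20=0 t=0,i=2
  #..##|#  b19=1 t=1,i=11
  #..#.|.  b18=0 t=2,i=10
  #...#|#  b17=1 t=0,i=4
  #....|#  b16=1 t=1,i=1
  .####|#  b15=1 t=0,i=7
  .###.|#  b14=1 t=0,i=12
  .##.#|.  b13=0 t=0,i=16
  .##..|.  b12=0 t=6,i=1
  .#.##|#  b11=1 t=1,i=5
  .#.#.|.  b10=0 t=0,i=1
  .#..#|.  b9=0 t=1,i=10
  .#...|.  b8=0 t=0,i=3
  ..###|#  b7=1 t=0,i=6
  ..##.|.  b6=0 t=1,i=12
  ..#.#|#  b5=1 t=1,i=4
  ..#..|#  b4=1 t=2,i=1
  ...##|.  b3=0 t=0,i=5
  ...#.|.  b2=0 t=1,i=3
  ....#|.  b1=0 t=1,i=2
  .....|#  b0=1 t=5,i=1
  bits 10110110010010111100100010110001 = 3058419889

3058419889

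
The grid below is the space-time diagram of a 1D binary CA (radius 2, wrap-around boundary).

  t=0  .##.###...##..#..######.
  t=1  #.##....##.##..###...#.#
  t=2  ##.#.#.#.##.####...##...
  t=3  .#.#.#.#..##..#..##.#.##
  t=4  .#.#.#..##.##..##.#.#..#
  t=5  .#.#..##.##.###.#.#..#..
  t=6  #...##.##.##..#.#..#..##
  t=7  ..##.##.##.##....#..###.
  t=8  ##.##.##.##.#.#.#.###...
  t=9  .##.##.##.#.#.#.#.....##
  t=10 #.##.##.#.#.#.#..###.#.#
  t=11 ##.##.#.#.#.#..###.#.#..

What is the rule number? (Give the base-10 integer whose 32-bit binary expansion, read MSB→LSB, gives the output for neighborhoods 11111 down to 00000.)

1781216141

  [31] ##### => .  t=0,i=19
  [30] ####. => #  t=0,i=21
  [29] ###.# => #  t=5,i=14
  [28] ###.. => .  t=0,i=6
  [27] ##.## => #  t=0,i=3
  [26] ##.#. => .  t=2,i=2
  [25] ##..# => #  t=0,i=12
  [24] ##... => .  t=0,i=7
  [23] #.### => .  t=0,i=4
  [22] #.##. => .  t=1,i=2
  [21] #.#.# => #  t=2,i=3
  [20] #.#.. => .  t=3,i=7
  [19] #..## => #  t=0,i=0
  [18] #..#. => .  t=0,i=13
  [17] #...# => #  t=0,i=8
  [16] #.... => #  t=1,i=5
  [15] .#### => .  t=0,i=18
  [14] .###. => .  t=0,i=5
  [13] .##.# => #  t=0,i=2
  [12] .##.. => #  t=0,i=11
  [11] .#.## => .  t=1,i=22
  [10] .#.#. => .  t=2,i=4
  [9] .#..# => #  t=0,i=15
  [8] .#... => #  t=5,i=22
  [7] ..### => #  t=0,i=17
  [6] ..##. => .  t=0,i=1
  [5] ..#.# => .  t=1,i=21
  [4] ..#.. => .  t=0,i=14
  [3] ...## => #  t=0,i=9
  [2] ...#. => #  t=1,i=20
  [1] ....# => .  t=1,i=6
  [0] ..... => #  t=9,i=19
  bits 01101010001010110011001110001101 = 1781216141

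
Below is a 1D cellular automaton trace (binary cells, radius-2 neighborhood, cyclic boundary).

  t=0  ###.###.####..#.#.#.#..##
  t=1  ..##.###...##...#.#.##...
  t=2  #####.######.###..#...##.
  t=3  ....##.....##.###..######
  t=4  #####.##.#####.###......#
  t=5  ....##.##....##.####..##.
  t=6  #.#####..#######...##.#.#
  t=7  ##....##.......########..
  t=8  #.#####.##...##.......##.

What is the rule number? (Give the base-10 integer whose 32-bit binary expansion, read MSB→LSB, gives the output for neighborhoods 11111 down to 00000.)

1060332366

  nb #####: next=.  (t=0,i=0, bit31=0)
  nb ####.: next=.  (t=0,i=1, bit30=0)
  nb ###.#: next=#  (t=0,i=2, bit29=1)
  nb ###..: next=#  (t=0,i=11, bit28=1)
  nb ##.##: next=#  (t=0,i=3, bit27=1)
  nb ##.#.: next=#  (t=6,i=21, bit26=1)
  nb ##..#: next=#  (t=0,i=12, bit25=1)
  nb ##...: next=#  (t=1,i=8, bit24=1)
  nb #.###: next=.  (t=0,i=4, bit23=0)
  nb #.##.: next=.  (t=1,i=20, bit22=0)
  nb #.#.#: next=#  (t=0,i=16, bit21=1)
  nb #.#..: next=#  (t=0,i=20, bit20=1)
  nb #..##: next=.  (t=0,i=22, bit19=0)
  nb #..#.: next=.  (t=0,i=13, bit18=0)
  nb #...#: next=#  (t=1,i=9, bit17=1)
  nb #....: next=#  (t=1,i=23, bit16=1)
  nb .####: next=.  (t=0,i=9, bit15=0)
  nb .###.: next=#  (t=0,i=5, bit14=1)
  nb .##.#: next=#  (t=1,i=3, bit13=1)
  nb .##..: next=.  (t=1,i=12, bit12=0)
  nb .#.##: next=.  (t=1,i=19, bit11=0)
  nb .#.#.: next=.  (t=0,i=15, bit10=0)
  nb .#..#: next=#  (t=0,i=21, bit9=1)
  nb .#...: next=#  (t=2,i=19, bit8=1)
  nb ..###: next=.  (t=0,i=23, bit7=0)
  nb ..##.: next=#  (t=1,i=2, bit6=1)
  nb ..#.#: next=.  (t=0,i=14, bit5=0)
  nb ..#..: next=.  (t=2,i=18, bit4=0)
  nb ...##: next=#  (t=1,i=1, bit3=1)
  nb ...#.: next=#  (t=1,i=15, bit2=1)
  nb ....#: next=#  (t=1,i=0, bit1=1)
  nb .....: next=.  (t=1,i=24, bit0=0)
  bits 00111111001100110110001101001110 = 1060332366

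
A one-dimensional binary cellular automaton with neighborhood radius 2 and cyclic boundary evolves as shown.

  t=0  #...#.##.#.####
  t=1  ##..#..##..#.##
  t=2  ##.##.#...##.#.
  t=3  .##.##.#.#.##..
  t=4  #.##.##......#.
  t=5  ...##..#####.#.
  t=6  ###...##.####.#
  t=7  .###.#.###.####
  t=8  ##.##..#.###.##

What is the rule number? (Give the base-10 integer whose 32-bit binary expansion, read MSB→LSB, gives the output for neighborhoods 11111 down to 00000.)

4253884859

  ##### -> #   bit 31 = 1  t=0,i=13
  ####. -> #   bit 30 = 1  t=0,i=14
  ###.# -> #   bit 29 = 1  t=5,i=11
  ###.. -> #   bit 28 = 1  t=0,i=0
  ##.## -> #   bit 27 = 1  t=2,i=2
  ##.#. -> #   bit 26 = 1  t=0,i=8
  ##..# -> .   bit 25 = 0  t=1,i=2
  ##... -> #   bit 24 = 1  t=0,i=1
  #.### -> #   bit 23 = 1  t=0,i=11
  #.##. -> .   bit 22 = 0  t=0,i=6
  #.#.# -> .   bit 21 = 0  t=0,i=9
  #.#.. -> .   bit 20 = 0  t=2,i=6
  #..## -> #   bit 19 = 1  t=1,i=6
  #..#. -> #   bit 18 = 1  t=1,i=3
  #...# -> .   bit 17 = 0  t=0,i=2
  #.... -> #   bit 16 = 1  t=4,i=8
  .#### -> .   bit 15 = 0  t=0,i=12
  .###. -> .   bit 14 = 0  t=7,i=2
  .##.# -> #   bit 13 = 1  t=0,i=7
  .##.. -> .   bit 12 = 0  t=1,i=8
  .#.## -> .   bit 11 = 0  t=0,i=5
  .#.#. -> .   bit 10 = 0  t=3,i=8
  .#..# -> .   bit 9 = 0  t=1,i=5
  .#... -> #   bit 8 = 1  t=2,i=7
  ..### -> #   bit 7 = 1  t=5,i=7
  ..##. -> .   bit 6 = 0  t=1,i=7
  ..#.# -> #   bit 5 = 1  t=0,i=4
  ..#.. -> #   bit 4 = 1  t=1,i=4
  ...## -> #   bit 3 = 1  t=2,i=9
  ...#. -> .   bit 2 = 0  t=0,i=3
  ....# -> #   bit 1 = 1  t=4,i=11
  ..... -> #   bit 0 = 1  t=4,i=9
  bits 11111101100011010010000110111011 = 4253884859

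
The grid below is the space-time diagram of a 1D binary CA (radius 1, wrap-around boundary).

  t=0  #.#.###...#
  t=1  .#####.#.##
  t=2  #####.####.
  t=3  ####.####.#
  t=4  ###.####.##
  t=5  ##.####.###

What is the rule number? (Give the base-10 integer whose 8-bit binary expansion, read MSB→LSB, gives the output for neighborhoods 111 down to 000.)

  [7] ### => #  t=0,i=5
  [6] ##. => .  t=0,i=0
  [5] #.# => #  t=0,i=1
  [4] #.. => #  t=0,i=7
  [3] .## => #  t=0,i=4
  [2] .#. => #  t=0,i=2
  [1] ..# => #  t=0,i=9
  [0] ... => .  t=0,i=8
  bits 10111110 = 190

190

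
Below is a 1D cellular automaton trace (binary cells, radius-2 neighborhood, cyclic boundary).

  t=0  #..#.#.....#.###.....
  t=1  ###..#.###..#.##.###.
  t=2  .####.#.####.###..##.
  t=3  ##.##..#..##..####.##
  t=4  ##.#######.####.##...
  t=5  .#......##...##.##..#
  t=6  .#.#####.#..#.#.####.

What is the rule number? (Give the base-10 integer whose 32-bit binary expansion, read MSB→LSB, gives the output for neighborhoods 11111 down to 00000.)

  [31] ##### => .  t=4,i=5
  [30] ####. => #  t=2,i=3
  [29] ###.# => #  t=1,i=19
  [28] ###.. => #  t=0,i=15
  [27] ##.## => .  t=1,i=16
  [26] ##.#. => .  t=2,i=5
  [25] ##..# => #  t=1,i=3
  [24] ##... => .  t=0,i=16
  [23] #.### => .  t=0,i=13
  [22] #.##. => #  t=1,i=14
  [21] #.#.# => .  t=2,i=6
  [20] #.#.. => #  t=0,i=5
  [19] #..## => #  t=2,i=0
  [18] #..#. => #  t=0,i=2
  [17] #...# => .  t=4,i=19
  [16] #.... => #  t=0,i=7
  [15] .#### => .  t=2,i=2
  [14] .###. => #  t=0,i=14
  [13] .##.# => #  t=1,i=15
  [12] .##.. => #  t=2,i=19
  [11] .#.## => #  t=0,i=12
  [10] .#.#. => .  t=0,i=4
  [9] .#..# => #  t=0,i=1
  [8] .#... => .  t=0,i=6
  [7] ..### => #  t=2,i=1
  [6] ..##. => .  t=2,i=18
  [5] ..#.# => .  t=0,i=3
  [4] ..#.. => #  t=0,i=0
  [3] ...## => #  t=4,i=20
  [2] ...#. => .  t=0,i=10
  [1] ....# => #  t=0,i=9
  [0] ..... => #  t=0,i=8
  bits 01110010010111010111101010011011 = 1918728859

1918728859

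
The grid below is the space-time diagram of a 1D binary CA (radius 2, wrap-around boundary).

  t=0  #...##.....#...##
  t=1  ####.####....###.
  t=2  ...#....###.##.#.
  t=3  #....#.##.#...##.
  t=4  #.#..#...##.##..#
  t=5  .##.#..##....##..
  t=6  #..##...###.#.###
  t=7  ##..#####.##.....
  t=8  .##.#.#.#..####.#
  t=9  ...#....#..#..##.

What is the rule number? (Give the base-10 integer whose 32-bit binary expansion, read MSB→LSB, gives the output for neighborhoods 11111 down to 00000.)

  ##### -> #   bit 31 = 1  t=7,i=6
  ####. -> .   bit 30 = 0  t=1,i=2
  ###.# -> #   bit 29 = 1  t=1,i=3
  ###.. -> #   bit 28 = 1  t=0,i=0
  ##.## -> .   bit 27 = 0  t=1,i=4
  ##.#. -> #   bit 26 = 1  t=2,i=14
  ##..# -> #   bit 25 = 1  t=4,i=14
  ##... -> #   bit 24 = 1  t=0,i=1
  #.### -> .   bit 23 = 0  t=1,i=0
  #.##. -> .   bit 22 = 0  t=2,i=12
  #.#.# -> .   bit 21 = 0  t=6,i=12
  #.#.. -> #   bit 20 = 1  t=2,i=15
  #..## -> .   bit 19 = 0  t=4,i=15
  #..#. -> #   bit 18 = 1  t=4,i=4
  #...# -> #   bit 17 = 1  t=0,i=2
  #.... -> #   bit 16 = 1  t=0,i=7
  .#### -> .   bit 15 = 0  t=1,i=1
  .###. -> .   bit 14 = 0  t=0,i=16
  .##.# -> .   bit 13 = 0  t=2,i=13
  .##.. -> #   bit 12 = 1  t=0,i=5
  .#.## -> .   bit 11 = 0  t=3,i=6
  .#.#. -> .   bit 10 = 0  t=8,i=5
  .#..# -> .   bit 9 = 0  t=4,i=3
  .#... -> .   bit 8 = 0  t=0,i=12
  ..### -> #   bit 7 = 1  t=0,i=15
  ..##. -> .   bit 6 = 0  t=0,i=4
  ..#.# -> #   bit 5 = 1  t=3,i=5
  ..#.. -> .   bit 4 = 0  t=0,i=11
  ...## -> #   bit 3 = 1  t=0,i=3
  ...#. -> .   bit 2 = 0  t=0,i=10
  ....# -> .   bit 1 = 0  t=0,i=9
  ..... -> #   bit 0 = 1  t=0,i=8
  bits 10110111000101110001000010101001 = 3071742121

3071742121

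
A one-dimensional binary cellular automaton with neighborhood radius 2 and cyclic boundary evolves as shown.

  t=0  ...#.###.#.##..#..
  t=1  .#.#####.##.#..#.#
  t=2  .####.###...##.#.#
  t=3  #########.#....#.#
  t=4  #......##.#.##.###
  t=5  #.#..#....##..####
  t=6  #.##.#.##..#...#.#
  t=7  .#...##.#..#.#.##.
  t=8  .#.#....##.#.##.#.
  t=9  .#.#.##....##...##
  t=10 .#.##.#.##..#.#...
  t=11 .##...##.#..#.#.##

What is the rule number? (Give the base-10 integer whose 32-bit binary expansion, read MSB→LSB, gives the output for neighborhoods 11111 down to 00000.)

2025052722

  nb #####: next=.  (t=1,i=5, bit31=0)
  nb ####.: next=#  (t=1,i=6, bit30=1)
  nb ###.#: next=#  (t=0,i=7, bit29=1)
  nb ###..: next=#  (t=2,i=8, bit28=1)
  nb ##.##: next=#  (t=1,i=8, bit27=1)
  nb ##.#.: next=.  (t=0,i=8, bit26=0)
  nb ##..#: next=.  (t=0,i=13, bit25=0)
  nb ##...: next=.  (t=2,i=9, bit24=0)
  nb #.###: next=#  (t=0,i=5, bit23=1)
  nb #.##.: next=.  (t=0,i=11, bit22=0)
  nb #.#.#: next=#  (t=0,i=9, bit21=1)
  nb #.#..: next=#  (t=1,i=12, bit20=1)
  nb #..##: next=.  (t=5,i=13, bit19=0)
  nb #..#.: next=.  (t=0,i=14, bit18=0)
  nb #...#: next=#  (t=2,i=10, bit17=1)
  nb #....: next=#  (t=0,i=17, bit16=1)
  nb .####: next=#  (t=1,i=4, bit15=1)
  nb .###.: next=#  (t=0,i=6, bit14=1)
  nb .##.#: next=.  (t=1,i=10, bit13=0)
  nb .##..: next=#  (t=0,i=12, bit12=1)
  nb .#.##: next=#  (t=0,i=4, bit11=1)
  nb .#.#.: next=.  (t=1,i=0, bit10=0)
  nb .#..#: next=#  (t=1,i=13, bit9=1)
  nb .#...: next=.  (t=0,i=16, bit8=0)
  nb ..###: next=.  (t=5,i=14, bit7=0)
  nb ..##.: next=.  (t=2,i=12, bit6=0)
  nb ..#.#: next=#  (t=0,i=3, bit5=1)
  nb ..#..: next=#  (t=0,i=15, bit4=1)
  nb ...##: next=.  (t=2,i=11, bit3=0)
  nb ...#.: next=.  (t=0,i=2, bit2=0)
  nb ....#: next=#  (t=0,i=1, bit1=1)
  nb .....: next=.  (t=0,i=0, bit0=0)
  bits 01111000101100111101101000110010 = 2025052722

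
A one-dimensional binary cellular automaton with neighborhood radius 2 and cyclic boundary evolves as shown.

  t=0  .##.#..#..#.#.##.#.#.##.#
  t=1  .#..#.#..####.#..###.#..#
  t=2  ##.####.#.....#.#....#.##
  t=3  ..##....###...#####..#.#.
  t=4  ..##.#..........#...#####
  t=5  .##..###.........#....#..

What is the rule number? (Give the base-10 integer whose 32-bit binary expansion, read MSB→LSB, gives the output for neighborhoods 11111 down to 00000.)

  ##### -> #   bit 31 = 1  t=3,i=16
  ####. -> .   bit 30 = 0  t=1,i=11
  ###.# -> .   bit 29 = 0  t=1,i=12
  ###.. -> .   bit 28 = 0  t=3,i=10
  ##.## -> #   bit 27 = 1  t=2,i=2
  ##.#. -> .   bit 26 = 0  t=0,i=3
  ##..# -> .   bit 25 = 0  t=3,i=19
  ##... -> .   bit 24 = 0  t=3,i=4
  #.### -> #   bit 23 = 1  t=2,i=3
  #.##. -> #   bit 22 = 1  t=0,i=1
  #.#.# -> #   bit 21 = 1  t=0,i=12
  #.#.. -> #   bit 20 = 1  t=0,i=4
  #..## -> #   bit 19 = 1  t=1,i=8
  #..#. -> #   bit 18 = 1  t=0,i=6
  #...# -> .   bit 17 = 0  t=3,i=0
  #.... -> #   bit 16 = 1  t=2,i=10
  .#### -> .   bit 15 = 0  t=1,i=10
  .###. -> .   bit 14 = 0  t=1,i=18
  .##.# -> .   bit 13 = 0  t=0,i=2
  .##.. -> #   bit 12 = 1  t=3,i=3
  .#.## -> .   bit 11 = 0  t=0,i=0
  .#.#. -> #   bit 10 = 1  t=0,i=11
  .#..# -> .   bit 9 = 0  t=0,i=5
  .#... -> #   bit 8 = 1  t=2,i=9
  ..### -> .   bit 7 = 0  t=1,i=9
  ..##. -> #   bit 6 = 1  t=3,i=2
  ..#.# -> #   bit 5 = 1  t=0,i=10
  ..#.. -> .   bit 4 = 0  t=0,i=7
  ...## -> .   bit 3 = 0  t=3,i=1
  ...#. -> .   bit 2 = 0  t=2,i=13
  ....# -> .   bit 1 = 0  t=2,i=12
  ..... -> .   bit 0 = 0  t=2,i=11
  bits 10001000111111010001010101100000 = 2298287456

2298287456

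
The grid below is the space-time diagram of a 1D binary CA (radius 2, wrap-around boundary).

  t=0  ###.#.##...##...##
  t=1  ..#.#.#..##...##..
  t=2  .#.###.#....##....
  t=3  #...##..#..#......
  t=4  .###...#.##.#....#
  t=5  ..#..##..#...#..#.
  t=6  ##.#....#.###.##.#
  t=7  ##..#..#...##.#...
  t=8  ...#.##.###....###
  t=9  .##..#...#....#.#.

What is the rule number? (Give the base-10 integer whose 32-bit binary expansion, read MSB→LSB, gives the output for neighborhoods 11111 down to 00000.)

  nb #####: next=.  (t=0,i=0, bit31=0)
  nb ####.: next=.  (t=0,i=1, bit30=0)
  nb ###.#: next=#  (t=0,i=2, bit29=1)
  nb ###..: next=.  (t=4,i=3, bit28=0)
  nb ##.##: next=.  (t=6,i=13, bit27=0)
  nb ##.#.: next=.  (t=0,i=3, bit26=0)
  nb ##..#: next=.  (t=3,i=6, bit25=0)
  nb ##...: next=.  (t=0,i=8, bit24=0)
  nb #.###: next=.  (t=2,i=3, bit23=0)
  nb #.##.: next=#  (t=0,i=6, bit22=1)
  nb #.#.#: next=#  (t=0,i=4, bit21=1)
  nb #.#..: next=.  (t=1,i=6, bit20=0)
  nb #..##: next=.  (t=1,i=8, bit19=0)
  nb #..#.: next=#  (t=3,i=7, bit18=1)
  nb #...#: next=#  (t=0,i=9, bit17=1)
  nb #....: next=.  (t=1,i=17, bit16=0)
  nb .####: next=.  (t=0,i=17, bit15=0)
  nb .###.: next=#  (t=2,i=4, bit14=1)
  nb .##.#: next=.  (t=4,i=10, bit13=0)
  nb .##..: next=.  (t=0,i=7, bit12=0)
  nb .#.##: next=.  (t=0,i=5, bit11=0)
  nb .#.#.: next=#  (t=1,i=3, bit10=1)
  nb .#..#: next=#  (t=1,i=7, bit9=1)
  nb .#...: next=#  (t=2,i=8, bit8=1)
  nb ..###: next=.  (t=0,i=16, bit7=0)
  nb ..##.: next=.  (t=0,i=11, bit6=0)
  nb ..#.#: next=.  (t=1,i=2, bit5=0)
  nb ..#..: next=.  (t=3,i=0, bit4=0)
  nb ...##: next=#  (t=0,i=10, bit3=1)
  nb ...#.: next=#  (t=1,i=1, bit2=1)
  nb ....#: next=.  (t=1,i=0, bit1=0)
  nb .....: next=.  (t=2,i=16, bit0=0)
  bits 00100000011001100100011100001100 = 543573772

543573772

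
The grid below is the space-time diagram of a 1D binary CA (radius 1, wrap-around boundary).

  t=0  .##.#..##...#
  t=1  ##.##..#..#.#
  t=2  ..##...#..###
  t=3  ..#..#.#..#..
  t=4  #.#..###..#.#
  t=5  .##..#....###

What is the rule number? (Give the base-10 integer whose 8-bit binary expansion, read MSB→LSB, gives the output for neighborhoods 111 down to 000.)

45

  [7] ### => .  t=1,i=0
  [6] ##. => .  t=0,i=2
  [5] #.# => #  t=0,i=0
  [4] #.. => .  t=0,i=5
  [3] .## => #  t=0,i=1
  [2] .#. => #  t=0,i=4
  [1] ..# => .  t=0,i=6
  [0] ... => #  t=0,i=10
  bits 00101101 = 45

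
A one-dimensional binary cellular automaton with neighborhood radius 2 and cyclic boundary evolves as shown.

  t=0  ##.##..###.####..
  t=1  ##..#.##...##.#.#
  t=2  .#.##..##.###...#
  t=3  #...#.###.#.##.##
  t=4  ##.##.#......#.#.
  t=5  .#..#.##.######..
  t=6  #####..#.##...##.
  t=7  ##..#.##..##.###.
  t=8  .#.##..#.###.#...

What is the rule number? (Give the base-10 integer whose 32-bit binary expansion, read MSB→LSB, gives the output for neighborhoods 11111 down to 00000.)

295483391

  ##### -> .   bit 31 = 0  t=5,i=11
  ####. -> .   bit 30 = 0  t=0,i=13
  ###.# -> .   bit 29 = 0  t=0,i=9
  ###.. -> #   bit 28 = 1  t=0,i=14
  ##.## -> .   bit 27 = 0  t=0,i=2
  ##.#. -> .   bit 26 = 0  t=1,i=13
  ##..# -> .   bit 25 = 0  t=0,i=5
  ##... -> #   bit 24 = 1  t=1,i=8
  #.### -> #   bit 23 = 1  t=0,i=11
  #.##. -> .   bit 22 = 0  t=0,i=3
  #.#.# -> .   bit 21 = 0  t=1,i=14
  #.#.. -> #   bit 20 = 1  t=4,i=6
  #..## -> #   bit 19 = 1  t=0,i=6
  #..#. -> #   bit 18 = 1  t=1,i=3
  #...# -> .   bit 17 = 0  t=1,i=9
  #.... -> .   bit 16 = 0  t=4,i=8
  .#### -> #   bit 15 = 1  t=0,i=12
  .###. -> .   bit 14 = 0  t=0,i=8
  .##.# -> #   bit 13 = 1  t=0,i=1
  .##.. -> #   bit 12 = 1  t=0,i=4
  .#.## -> .   bit 11 = 0  t=1,i=5
  .#.#. -> #   bit 10 = 1  t=2,i=0
  .#..# -> #   bit 9 = 1  t=5,i=2
  .#... -> #   bit 8 = 1  t=4,i=7
  ..### -> #   bit 7 = 1  t=0,i=7
  ..##. -> #   bit 6 = 1  t=0,i=0
  ..#.# -> #   bit 5 = 1  t=1,i=4
  ..#.. -> #   bit 4 = 1  t=5,i=1
  ...## -> #   bit 3 = 1  t=1,i=10
  ...#. -> #   bit 2 = 1  t=2,i=15
  ....# -> #   bit 1 = 1  t=4,i=11
  ..... -> #   bit 0 = 1  t=4,i=9
  bits 00010001100111001011011111111111 = 295483391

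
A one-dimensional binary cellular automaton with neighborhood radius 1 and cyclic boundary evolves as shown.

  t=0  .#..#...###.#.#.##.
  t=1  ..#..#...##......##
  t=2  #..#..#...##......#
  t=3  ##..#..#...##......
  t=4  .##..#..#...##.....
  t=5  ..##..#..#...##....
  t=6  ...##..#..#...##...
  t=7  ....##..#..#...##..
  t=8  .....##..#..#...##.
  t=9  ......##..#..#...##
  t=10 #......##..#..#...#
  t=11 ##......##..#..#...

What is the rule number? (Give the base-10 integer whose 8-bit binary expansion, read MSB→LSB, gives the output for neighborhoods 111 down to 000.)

208

  ### -> #   bit 7 = 1  t=0,i=9
  ##. -> #   bit 6 = 1  t=0,i=10
  #.# -> .   bit 5 = 0  t=0,i=11
  #.. -> #   bit 4 = 1  t=0,i=2
  .## -> .   bit 3 = 0  t=0,i=8
  .#. -> .   bit 2 = 0  t=0,i=1
  ..# -> .   bit 1 = 0  t=0,i=0
  ... -> .   bit 0 = 0  t=0,i=6
  bits 11010000 = 208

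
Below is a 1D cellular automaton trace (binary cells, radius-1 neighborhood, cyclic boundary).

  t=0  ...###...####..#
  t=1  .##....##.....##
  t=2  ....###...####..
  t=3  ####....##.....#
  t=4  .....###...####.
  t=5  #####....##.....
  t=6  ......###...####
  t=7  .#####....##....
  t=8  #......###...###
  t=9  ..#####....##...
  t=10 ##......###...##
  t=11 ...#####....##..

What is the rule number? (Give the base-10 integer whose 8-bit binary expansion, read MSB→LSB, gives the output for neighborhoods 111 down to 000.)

  [7] ### => .  t=0,i=4
  [6] ##. => .  t=0,i=5
  [5] #.# => .  t=1,i=0
  [4] #.. => .  t=0,i=0
  [3] .## => .  t=0,i=3
  [2] .#. => #  t=0,i=15
  [1] ..# => #  t=0,i=2
  [0] ... => #  t=0,i=1
  bits 00000111 = 7

7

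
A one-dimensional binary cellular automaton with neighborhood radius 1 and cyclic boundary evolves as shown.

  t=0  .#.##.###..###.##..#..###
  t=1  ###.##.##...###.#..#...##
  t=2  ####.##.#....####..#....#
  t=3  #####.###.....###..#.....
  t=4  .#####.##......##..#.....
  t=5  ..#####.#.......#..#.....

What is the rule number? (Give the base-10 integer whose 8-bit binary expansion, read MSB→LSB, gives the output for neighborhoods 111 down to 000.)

228

  nb ###: next=#  (t=0,i=7, bit7=1)
  nb ##.: next=#  (t=0,i=4, bit6=1)
  nb #.#: next=#  (t=0,i=0, bit5=1)
  nb #..: next=.  (t=0,i=9, bit4=0)
  nb .##: next=.  (t=0,i=3, bit3=0)
  nb .#.: next=#  (t=0,i=1, bit2=1)
  nb ..#: next=.  (t=0,i=10, bit1=0)
  nb ...: next=.  (t=1,i=10, bit0=0)
  bits 11100100 = 228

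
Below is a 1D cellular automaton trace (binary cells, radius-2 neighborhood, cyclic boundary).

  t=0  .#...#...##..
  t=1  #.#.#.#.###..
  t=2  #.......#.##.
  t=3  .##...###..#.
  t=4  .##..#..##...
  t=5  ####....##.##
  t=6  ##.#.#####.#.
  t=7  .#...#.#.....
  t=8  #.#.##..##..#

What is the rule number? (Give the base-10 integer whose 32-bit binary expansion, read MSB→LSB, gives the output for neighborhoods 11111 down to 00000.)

  nb #####: next=#  (t=5,i=0, bit31=1)
  nb ####.: next=.  (t=5,i=2, bit30=0)
  nb ###.#: next=.  (t=6,i=9, bit29=0)
  nb ###..: next=#  (t=1,i=10, bit28=1)
  nb ##.##: next=.  (t=5,i=10, bit27=0)
  nb ##.#.: next=.  (t=2,i=12, bit26=0)
  nb ##..#: next=#  (t=1,i=11, bit25=1)
  nb ##...: next=.  (t=0,i=11, bit24=0)
  nb #.###: next=#  (t=1,i=8, bit23=1)
  nb #.##.: next=.  (t=2,i=10, bit22=0)
  nb #.#.#: next=.  (t=1,i=2, bit21=0)
  nb #.#..: next=.  (t=2,i=0, bit20=0)
  nb #..##: next=.  (t=3,i=0, bit19=0)
  nb #..#.: next=.  (t=1,i=12, bit18=0)
  nb #...#: next=.  (t=0,i=3, bit17=0)
  nb #....: next=#  (t=2,i=2, bit16=1)
  nb .####: next=.  (t=5,i=12, bit15=0)
  nb .###.: next=.  (t=1,i=9, bit14=0)
  nb .##.#: next=#  (t=2,i=11, bit13=1)
  nb .##..: next=#  (t=0,i=10, bit12=1)
  nb .#.##: next=.  (t=1,i=7, bit11=0)
  nb .#.#.: next=.  (t=1,i=1, bit10=0)
  nb .#..#: next=.  (t=3,i=12, bit9=0)
  nb .#...: next=#  (t=0,i=2, bit8=1)
  nb ..###: next=.  (t=3,i=6, bit7=0)
  nb ..##.: next=#  (t=0,i=9, bit6=1)
  nb ..#.#: next=#  (t=1,i=0, bit5=1)
  nb ..#..: next=.  (t=0,i=1, bit4=0)
  nb ...##: next=#  (t=0,i=8, bit3=1)
  nb ...#.: next=#  (t=0,i=0, bit2=1)
  nb ....#: next=#  (t=2,i=6, bit1=1)
  nb .....: next=.  (t=2,i=3, bit0=0)
  bits 10010010100000010011000101101110 = 2457940334

2457940334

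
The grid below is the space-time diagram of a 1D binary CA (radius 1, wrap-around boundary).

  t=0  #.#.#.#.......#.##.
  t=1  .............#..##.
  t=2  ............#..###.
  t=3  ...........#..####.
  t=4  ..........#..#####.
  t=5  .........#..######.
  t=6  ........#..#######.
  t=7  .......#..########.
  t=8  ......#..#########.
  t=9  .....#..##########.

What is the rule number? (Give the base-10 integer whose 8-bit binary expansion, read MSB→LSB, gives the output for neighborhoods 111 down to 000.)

  ### -> #   bit 7 = 1  t=2,i=16
  ##. -> #   bit 6 = 1  t=0,i=17
  #.# -> .   bit 5 = 0  t=0,i=1
  #.. -> .   bit 4 = 0  t=0,i=7
  .## -> #   bit 3 = 1  t=0,i=16
  .#. -> .   bit 2 = 0  t=0,i=0
  ..# -> #   bit 1 = 1  t=0,i=13
  ... -> .   bit 0 = 0  t=0,i=8
  bits 11001010 = 202

202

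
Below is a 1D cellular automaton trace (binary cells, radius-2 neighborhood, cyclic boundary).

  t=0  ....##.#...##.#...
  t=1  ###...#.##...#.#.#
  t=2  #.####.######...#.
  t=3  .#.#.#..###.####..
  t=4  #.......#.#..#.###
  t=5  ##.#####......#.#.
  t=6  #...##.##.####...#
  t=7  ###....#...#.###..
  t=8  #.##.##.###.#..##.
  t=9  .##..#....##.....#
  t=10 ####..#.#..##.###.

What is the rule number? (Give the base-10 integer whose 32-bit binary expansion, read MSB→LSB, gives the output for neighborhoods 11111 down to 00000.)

  [31] ##### => #  t=2,i=9
  [30] ####. => .  t=1,i=1
  [29] ###.# => #  t=2,i=5
  [28] ###.. => #  t=1,i=2
  [27] ##.## => .  t=2,i=6
  [26] ##.#. => #  t=0,i=6
  [25] ##..# => #  t=7,i=16
  [24] ##... => #  t=1,i=3
  [23] #.### => .  t=1,i=17
  [22] #.##. => #  t=1,i=8
  [21] #.#.# => .  t=1,i=15
  [20] #.#.. => .  t=0,i=7
  [19] #..## => .  t=3,i=7
  [18] #..#. => .  t=4,i=12
  [17] #...# => #  t=0,i=9
  [16] #.... => .  t=0,i=16
  [15] .#### => #  t=1,i=0
  [14] .###. => .  t=3,i=9
  [13] .##.# => .  t=0,i=5
  [12] .##.. => #  t=1,i=9
  [11] .#.## => #  t=1,i=7
  [10] .#.#. => .  t=1,i=14
  [9] .#..# => .  t=3,i=6
  [8] .#... => #  t=0,i=8
  [7] ..### => #  t=3,i=8
  [6] ..##. => .  t=0,i=4
  [5] ..#.# => .  t=1,i=6
  [4] ..#.. => .  t=7,i=7
  [3] ...## => .  t=0,i=3
  [2] ...#. => #  t=1,i=5
  [1] ....# => #  t=0,i=2
  [0] ..... => #  t=0,i=0
  bits 10110111010000101001100110000111 = 3074595207

3074595207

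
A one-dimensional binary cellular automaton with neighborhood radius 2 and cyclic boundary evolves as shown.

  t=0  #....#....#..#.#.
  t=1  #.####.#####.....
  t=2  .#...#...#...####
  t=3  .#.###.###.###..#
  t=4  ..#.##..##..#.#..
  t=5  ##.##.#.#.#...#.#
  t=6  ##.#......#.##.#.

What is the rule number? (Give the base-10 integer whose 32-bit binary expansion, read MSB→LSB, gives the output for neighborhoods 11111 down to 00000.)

  [31] ##### => #  t=1,i=9
  [30] ####. => .  t=1,i=4
  [29] ###.# => #  t=1,i=5
  [28] ###.. => .  t=1,i=11
  [27] ##.## => .  t=1,i=6
  [26] ##.#. => .  t=2,i=0
  [25] ##..# => #  t=3,i=14
  [24] ##... => .  t=1,i=12
  [23] #.### => .  t=1,i=2
  [22] #.##. => #  t=4,i=4
  [21] #.#.# => .  t=0,i=15
  [20] #.#.. => #  t=0,i=0
  [19] #..## => .  t=4,i=7
  [18] #..#. => .  t=0,i=12
  [17] #...# => #  t=2,i=3
  [16] #.... => #  t=0,i=2
  [15] .#### => .  t=1,i=3
  [14] .###. => #  t=3,i=4
  [13] .##.# => .  t=5,i=4
  [12] .##.. => .  t=4,i=5
  [11] .#.## => #  t=1,i=1
  [10] .#.#. => .  t=0,i=14
  [9] .#..# => #  t=0,i=11
  [8] .#... => .  t=0,i=1
  [7] ..### => #  t=2,i=13
  [6] ..##. => #  t=4,i=8
  [5] ..#.# => .  t=0,i=13
  [4] ..#.. => #  t=0,i=5
  [3] ...## => #  t=2,i=12
  [2] ...#. => #  t=0,i=4
  [1] ....# => #  t=0,i=3
  [0] ..... => #  t=1,i=14
  bits 10100010010100110100101011011111 = 2723367647

2723367647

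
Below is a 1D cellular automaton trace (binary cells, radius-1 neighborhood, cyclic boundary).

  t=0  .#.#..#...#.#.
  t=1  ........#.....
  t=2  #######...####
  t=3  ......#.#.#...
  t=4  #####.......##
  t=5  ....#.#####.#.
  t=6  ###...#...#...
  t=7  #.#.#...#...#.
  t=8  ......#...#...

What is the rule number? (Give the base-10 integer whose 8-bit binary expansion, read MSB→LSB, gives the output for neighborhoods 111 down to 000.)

  ###|.  b7=0 t=2,i=0
  ##.|#  b6=1 t=2,i=6
  #.#|.  b5=0 t=0,i=2
  #..|.  b4=0 t=0,i=4
  .##|#  b3=1 t=2,i=10
  .#.|.  b2=0 t=0,i=1
  ..#|.  b1=0 t=0,i=0
  ...|#  b0=1 t=0,i=8
  bits 01001001 = 73

73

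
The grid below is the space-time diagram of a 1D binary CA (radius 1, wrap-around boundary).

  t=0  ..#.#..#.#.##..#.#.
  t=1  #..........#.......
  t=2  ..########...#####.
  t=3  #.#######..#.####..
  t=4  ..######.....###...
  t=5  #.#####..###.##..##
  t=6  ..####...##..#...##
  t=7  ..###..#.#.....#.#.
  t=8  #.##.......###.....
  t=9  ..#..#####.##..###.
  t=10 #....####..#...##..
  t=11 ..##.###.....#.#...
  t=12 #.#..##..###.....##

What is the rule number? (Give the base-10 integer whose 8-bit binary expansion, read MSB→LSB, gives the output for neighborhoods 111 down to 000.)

137

  [7] ### => #  t=2,i=3
  [6] ##. => .  t=0,i=12
  [5] #.# => .  t=0,i=3
  [4] #.. => .  t=0,i=5
  [3] .## => #  t=0,i=11
  [2] .#. => .  t=0,i=2
  [1] ..# => .  t=0,i=1
  [0] ... => #  t=0,i=0
  bits 10001001 = 137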